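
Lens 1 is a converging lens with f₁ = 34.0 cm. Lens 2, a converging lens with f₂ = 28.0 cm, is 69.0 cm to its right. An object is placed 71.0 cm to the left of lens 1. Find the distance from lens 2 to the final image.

4.34 cm

Lens 1: 1/d_i1 = 1/f₁ − 1/d_o1 = 1/(34.0) − 1/(71.0) = 0.01533, so d_i1 = 65.24 cm.
The intermediate image is 65.24 cm to the right of lens 1, which is 69.0 − (65.24) = 3.760 cm to the left of lens 2, so d_o2 = +3.760 cm.
Lens 2: 1/d_i2 = 1/f₂ − 1/d_o2 = 1/(28.0) − 1/(3.760) = -0.2302, so d_i2 = -4.34 cm.
The final image is virtual, 4.34 cm to the left of lens 2 (overall magnification ≈ -1.1).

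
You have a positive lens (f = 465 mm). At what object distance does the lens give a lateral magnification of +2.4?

m = −d_i/d_o ⇒ d_i = −m·d_o.
1/f = 1/d_o + 1/d_i = 1/d_o − 1/(m·d_o) = (1 − 1/m)/d_o, so d_o = f(1 − 1/m) = (465.0)(1 − 1/(+2.4)) = 271 mm.

271 mm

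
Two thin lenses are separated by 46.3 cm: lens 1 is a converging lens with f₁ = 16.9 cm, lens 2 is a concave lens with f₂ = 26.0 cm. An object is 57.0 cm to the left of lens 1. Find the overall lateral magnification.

m = -0.227

Lens 1: 1/d_i1 = 1/(16.9) − 1/(57.0) = 0.04163, so d_i1 = 24.02 cm; m₁ = −d_i1/d_o1 = -0.4214.
d_o2 = 46.3 − (24.02) = 22.28 cm.
f₂ = −26.0 cm (diverging).
Lens 2: 1/d_i2 = 1/(-26.0) − 1/(22.28) = -0.08334, so d_i2 = -12.00 cm; m₂ = −d_i2/d_o2 = +0.5385.
m = m₁·m₂ = (-0.4214)(+0.5385) = -0.227.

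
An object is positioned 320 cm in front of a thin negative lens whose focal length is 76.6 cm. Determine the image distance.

For a negative lens, f = -76.6 cm.
Lens equation: 1/d_i = 1/f − 1/d_o = 1/(-76.60) − 1/(320) = -0.01305 − 0.003125 = -0.01618, so d_i = -61.8 cm.
The image is virtual, upright and reduced, on the same side as the object.

61.8 cm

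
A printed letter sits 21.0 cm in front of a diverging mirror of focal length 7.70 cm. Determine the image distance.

5.63 cm

For a diverging mirror, f = -7.70 cm.
Mirror equation: 1/v = 1/f − 1/u = 1/(-7.700) − 1/(21.0) = -0.1299 − 0.04762 = -0.1775, so v = -5.63 cm.
The image is virtual, upright and reduced, behind the mirror.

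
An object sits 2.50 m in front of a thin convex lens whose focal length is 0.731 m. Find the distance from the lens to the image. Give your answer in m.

1.03 m

Thin-lens equation: 1/d_i = 1/f − 1/d_o = 1/(0.7310) − 1/(2.50) = 1.368 − 0.4000 = 0.9680, so d_i = 1.03 m.
The image is real, inverted and reduced, on the far side of the lens.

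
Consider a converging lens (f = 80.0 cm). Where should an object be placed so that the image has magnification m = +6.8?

68.2 cm

m = −d_i/d_o ⇒ d_i = −m·d_o.
1/f = 1/d_o + 1/d_i = 1/d_o − 1/(m·d_o) = (1 − 1/m)/d_o, so d_o = f(1 − 1/m) = (80.00)(1 − 1/(+6.8)) = 68.2 cm.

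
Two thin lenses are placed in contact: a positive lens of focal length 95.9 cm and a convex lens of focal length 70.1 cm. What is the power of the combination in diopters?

P₁ = 1/f₁ = 1/(0.959 m) = +1.043 D; P₂ = 1/f₂ = 1/(0.701 m) = +1.427 D.
For thin lenses in contact, P = P₁ + P₂ = (+1.043) + (+1.427) = +2.47 D.

P = +2.47 D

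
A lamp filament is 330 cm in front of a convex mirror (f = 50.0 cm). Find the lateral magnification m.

For a convex mirror, f = -50.0 cm.
1/d_i = 1/f − 1/d_o = 1/(-50.00) − 1/(330) = -0.02303, so d_i = -43.42 cm.
m = −d_i/d_o = −(-43.42)/(330) = +0.132.
The image is virtual, upright and reduced, behind the mirror.

m = +0.132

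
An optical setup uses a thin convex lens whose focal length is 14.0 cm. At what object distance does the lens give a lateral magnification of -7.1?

16.0 cm

m = −d_i/d_o ⇒ d_i = −m·d_o.
1/f = 1/d_o + 1/d_i = 1/d_o − 1/(m·d_o) = (1 − 1/m)/d_o, so d_o = f(1 − 1/m) = (14.00)(1 − 1/(-7.1)) = 16.0 cm.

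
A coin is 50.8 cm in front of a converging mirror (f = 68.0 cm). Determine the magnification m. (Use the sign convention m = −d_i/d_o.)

1/d_i = 1/f − 1/d_o = 1/(68.00) − 1/(50.8) = -0.004979, so d_i = -200.8 cm.
m = −d_i/d_o = −(-200.8)/(50.8) = +3.95.
The image is virtual, upright and enlarged, behind the mirror.

m = +3.95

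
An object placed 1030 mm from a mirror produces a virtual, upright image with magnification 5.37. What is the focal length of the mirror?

m = −d_i/d_o ⇒ d_i = −m·d_o = −(+5.37)·(1030) = -5531 mm.
1/f = 1/d_o + 1/d_i = 1/(1030) + 1/(-5531) = 0.0007901, so f = 1270 mm.
Since f is positive, the mirror is concave.

f = 1270 mm (concave)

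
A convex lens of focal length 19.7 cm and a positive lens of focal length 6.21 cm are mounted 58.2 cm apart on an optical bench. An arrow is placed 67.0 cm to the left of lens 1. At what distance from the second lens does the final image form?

7.81 cm

Lens 1: 1/d_i1 = 1/f₁ − 1/d_o1 = 1/(19.7) − 1/(67.0) = 0.03584, so d_i1 = 27.90 cm.
The intermediate image is 27.90 cm to the right of lens 1, which is 58.2 − (27.90) = 30.30 cm to the left of lens 2, so d_o2 = +30.30 cm.
Lens 2: 1/d_i2 = 1/f₂ − 1/d_o2 = 1/(6.21) − 1/(30.30) = 0.1280, so d_i2 = 7.81 cm.
The final image is real, 7.81 cm to the right of lens 2 (overall magnification ≈ 0.11).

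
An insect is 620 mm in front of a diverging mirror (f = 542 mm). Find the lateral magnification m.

For a diverging mirror, f = -542 mm.
1/d_i = 1/f − 1/d_o = 1/(-542.0) − 1/(620) = -0.003458, so d_i = -289.2 mm.
m = −d_i/d_o = −(-289.2)/(620) = +0.466.
The image is virtual, upright and reduced, behind the mirror.

m = +0.466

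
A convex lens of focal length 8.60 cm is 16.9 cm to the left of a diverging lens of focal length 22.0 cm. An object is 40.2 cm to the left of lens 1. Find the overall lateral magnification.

m = -0.214

Lens 1: 1/d_i1 = 1/(8.60) − 1/(40.2) = 0.09140, so d_i1 = 10.94 cm; m₁ = −d_i1/d_o1 = -0.2721.
d_o2 = 16.9 − (10.94) = 5.960 cm.
f₂ = −22.0 cm (diverging).
Lens 2: 1/d_i2 = 1/(-22.0) − 1/(5.960) = -0.2132, so d_i2 = -4.690 cm; m₂ = −d_i2/d_o2 = +0.7868.
m = m₁·m₂ = (-0.2721)(+0.7868) = -0.214.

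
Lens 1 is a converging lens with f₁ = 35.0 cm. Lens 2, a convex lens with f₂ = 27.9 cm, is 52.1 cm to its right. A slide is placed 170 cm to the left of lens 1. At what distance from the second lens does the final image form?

Lens 1: 1/d_i1 = 1/f₁ − 1/d_o1 = 1/(35.0) − 1/(170) = 0.02269, so d_i1 = 44.07 cm.
The intermediate image is 44.07 cm to the right of lens 1, which is 52.1 − (44.07) = 8.030 cm to the left of lens 2, so d_o2 = +8.030 cm.
Lens 2: 1/d_i2 = 1/f₂ − 1/d_o2 = 1/(27.9) − 1/(8.030) = -0.08869, so d_i2 = -11.3 cm.
The final image is virtual, 11.3 cm to the left of lens 2 (overall magnification ≈ -0.36).

11.3 cm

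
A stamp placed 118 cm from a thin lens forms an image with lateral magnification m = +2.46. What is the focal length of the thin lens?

f = 199 cm (converging)

m = −d_i/d_o ⇒ d_i = −m·d_o = −(+2.46)·(118) = -290.3 cm.
1/f = 1/d_o + 1/d_i = 1/(118) + 1/(-290.3) = 0.005030, so f = 199 cm.
Since f is positive, the thin lens is converging.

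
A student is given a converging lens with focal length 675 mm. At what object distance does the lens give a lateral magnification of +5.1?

m = −d_i/d_o ⇒ d_i = −m·d_o.
1/f = 1/d_o + 1/d_i = 1/d_o − 1/(m·d_o) = (1 − 1/m)/d_o, so d_o = f(1 − 1/m) = (675.0)(1 − 1/(+5.1)) = 543 mm.

543 mm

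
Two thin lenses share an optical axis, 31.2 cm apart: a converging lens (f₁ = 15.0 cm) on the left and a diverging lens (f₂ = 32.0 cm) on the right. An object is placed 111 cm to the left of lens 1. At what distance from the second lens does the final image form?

Lens 1: 1/d_i1 = 1/f₁ − 1/d_o1 = 1/(15.0) − 1/(111) = 0.05766, so d_i1 = 17.34 cm.
The intermediate image is 17.34 cm to the right of lens 1, which is 31.2 − (17.34) = 13.86 cm to the left of lens 2, so d_o2 = +13.86 cm.
Lens 2 is diverging, so f₂ = −32.0 cm.
Lens 2: 1/d_i2 = 1/f₂ − 1/d_o2 = 1/(-32.0) − 1/(13.86) = -0.1034, so d_i2 = -9.67 cm.
The final image is virtual, 9.67 cm to the left of lens 2 (overall magnification ≈ -0.11).

9.67 cm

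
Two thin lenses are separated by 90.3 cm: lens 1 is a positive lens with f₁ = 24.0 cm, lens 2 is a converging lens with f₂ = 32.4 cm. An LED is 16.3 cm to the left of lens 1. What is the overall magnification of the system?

Lens 1: 1/d_i1 = 1/(24.0) − 1/(16.3) = -0.01968, so d_i1 = -50.81 cm; m₁ = −d_i1/d_o1 = +3.117.
d_o2 = 90.3 − (-50.81) = 141.1 cm.
Lens 2: 1/d_i2 = 1/(32.4) − 1/(141.1) = 0.02378, so d_i2 = 42.06 cm; m₂ = −d_i2/d_o2 = -0.2981.
m = m₁·m₂ = (+3.117)(-0.2981) = -0.929.

m = -0.929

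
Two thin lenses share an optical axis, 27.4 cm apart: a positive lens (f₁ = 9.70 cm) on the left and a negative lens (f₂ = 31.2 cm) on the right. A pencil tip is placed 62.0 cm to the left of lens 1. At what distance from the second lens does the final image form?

Lens 1: 1/d_i1 = 1/f₁ − 1/d_o1 = 1/(9.70) − 1/(62.0) = 0.08696, so d_i1 = 11.50 cm.
The intermediate image is 11.50 cm to the right of lens 1, which is 27.4 − (11.50) = 15.90 cm to the left of lens 2, so d_o2 = +15.90 cm.
Lens 2 is diverging, so f₂ = −31.2 cm.
Lens 2: 1/d_i2 = 1/f₂ − 1/d_o2 = 1/(-31.2) − 1/(15.90) = -0.09494, so d_i2 = -10.5 cm.
The final image is virtual, 10.5 cm to the left of lens 2 (overall magnification ≈ -0.12).

10.5 cm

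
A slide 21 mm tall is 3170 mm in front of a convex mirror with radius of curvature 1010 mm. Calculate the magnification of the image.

f = R/2 = 1010/2 = 505.0 mm; for a convex mirror, f = -505.0 mm.
1/d_i = 1/f − 1/d_o = 1/(-505.0) − 1/(3170) = -0.002296, so d_i = -435.6 mm.
m = −d_i/d_o = −(-435.6)/(3170) = +0.137.
The image is virtual, upright and reduced, behind the mirror.

m = +0.137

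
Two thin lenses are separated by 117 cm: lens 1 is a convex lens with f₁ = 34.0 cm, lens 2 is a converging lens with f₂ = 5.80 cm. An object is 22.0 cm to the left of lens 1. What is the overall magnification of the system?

Lens 1: 1/d_i1 = 1/(34.0) − 1/(22.0) = -0.01604, so d_i1 = -62.33 cm; m₁ = −d_i1/d_o1 = +2.833.
d_o2 = 117 − (-62.33) = 179.3 cm.
Lens 2: 1/d_i2 = 1/(5.80) − 1/(179.3) = 0.1668, so d_i2 = 5.994 cm; m₂ = −d_i2/d_o2 = -0.03343.
m = m₁·m₂ = (+2.833)(-0.03343) = -0.0947.

m = -0.0947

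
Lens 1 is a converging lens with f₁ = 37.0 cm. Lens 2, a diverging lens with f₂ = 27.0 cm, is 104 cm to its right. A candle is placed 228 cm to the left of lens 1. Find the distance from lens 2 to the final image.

18.6 cm

Lens 1: 1/d_i1 = 1/f₁ − 1/d_o1 = 1/(37.0) − 1/(228) = 0.02264, so d_i1 = 44.17 cm.
The intermediate image is 44.17 cm to the right of lens 1, which is 104 − (44.17) = 59.83 cm to the left of lens 2, so d_o2 = +59.83 cm.
Lens 2 is diverging, so f₂ = −27.0 cm.
Lens 2: 1/d_i2 = 1/f₂ − 1/d_o2 = 1/(-27.0) − 1/(59.83) = -0.05375, so d_i2 = -18.6 cm.
The final image is virtual, 18.6 cm to the left of lens 2 (overall magnification ≈ -0.060).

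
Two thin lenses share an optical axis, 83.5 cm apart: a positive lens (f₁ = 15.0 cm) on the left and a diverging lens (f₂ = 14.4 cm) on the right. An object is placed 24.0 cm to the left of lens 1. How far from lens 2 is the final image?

10.8 cm

Lens 1: 1/d_i1 = 1/f₁ − 1/d_o1 = 1/(15.0) − 1/(24.0) = 0.02500, so d_i1 = 40.00 cm.
The intermediate image is 40.00 cm to the right of lens 1, which is 83.5 − (40.00) = 43.50 cm to the left of lens 2, so d_o2 = +43.50 cm.
Lens 2 is diverging, so f₂ = −14.4 cm.
Lens 2: 1/d_i2 = 1/f₂ − 1/d_o2 = 1/(-14.4) − 1/(43.50) = -0.09243, so d_i2 = -10.8 cm.
The final image is virtual, 10.8 cm to the left of lens 2 (overall magnification ≈ -0.41).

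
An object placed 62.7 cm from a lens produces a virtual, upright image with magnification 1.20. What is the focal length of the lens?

m = −d_i/d_o ⇒ d_i = −m·d_o = −(+1.20)·(62.7) = -75.24 cm.
1/f = 1/d_o + 1/d_i = 1/(62.7) + 1/(-75.24) = 0.002658, so f = 376 cm.
Since f is positive, the lens is converging.

f = 376 cm (converging)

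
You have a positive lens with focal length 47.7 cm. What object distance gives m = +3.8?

35.1 cm

m = −d_i/d_o ⇒ d_i = −m·d_o.
1/f = 1/d_o + 1/d_i = 1/d_o − 1/(m·d_o) = (1 − 1/m)/d_o, so d_o = f(1 − 1/m) = (47.70)(1 − 1/(+3.8)) = 35.1 cm.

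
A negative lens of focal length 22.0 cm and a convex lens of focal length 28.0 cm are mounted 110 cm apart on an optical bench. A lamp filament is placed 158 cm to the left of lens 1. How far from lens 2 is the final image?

35.7 cm

Lens 1 is diverging, so f₁ = −22.0 cm.
Lens 1: 1/d_i1 = 1/f₁ − 1/d_o1 = 1/(-22.0) − 1/(158) = -0.05178, so d_i1 = -19.31 cm.
The intermediate image is 19.31 cm to the left of lens 1 (virtual), which is 110 − (-19.31) = 129.3 cm to the left of lens 2, so d_o2 = +129.3 cm.
Lens 2: 1/d_i2 = 1/f₂ − 1/d_o2 = 1/(28.0) − 1/(129.3) = 0.02798, so d_i2 = 35.7 cm.
The final image is real, 35.7 cm to the right of lens 2 (overall magnification ≈ -0.034).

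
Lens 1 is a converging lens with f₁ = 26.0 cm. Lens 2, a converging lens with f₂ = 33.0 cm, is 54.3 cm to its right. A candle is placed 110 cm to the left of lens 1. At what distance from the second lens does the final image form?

Lens 1: 1/d_i1 = 1/f₁ − 1/d_o1 = 1/(26.0) − 1/(110) = 0.02937, so d_i1 = 34.05 cm.
The intermediate image is 34.05 cm to the right of lens 1, which is 54.3 − (34.05) = 20.25 cm to the left of lens 2, so d_o2 = +20.25 cm.
Lens 2: 1/d_i2 = 1/f₂ − 1/d_o2 = 1/(33.0) − 1/(20.25) = -0.01908, so d_i2 = -52.4 cm.
The final image is virtual, 52.4 cm to the left of lens 2 (overall magnification ≈ -0.80).

52.4 cm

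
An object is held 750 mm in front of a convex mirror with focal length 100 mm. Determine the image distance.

88.2 mm

For a convex mirror, f = -100 mm.
Mirror equation: 1/s_i = 1/f − 1/s_o = 1/(-100.0) − 1/(750) = -0.01000 − 0.001333 = -0.01133, so s_i = -88.2 mm.
The image is virtual, upright and reduced, behind the mirror.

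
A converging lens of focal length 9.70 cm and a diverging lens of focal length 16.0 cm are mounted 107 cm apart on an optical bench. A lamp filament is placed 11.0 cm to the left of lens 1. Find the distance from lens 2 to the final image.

9.74 cm

Lens 1: 1/d_i1 = 1/f₁ − 1/d_o1 = 1/(9.70) − 1/(11.0) = 0.01218, so d_i1 = 82.08 cm.
The intermediate image is 82.08 cm to the right of lens 1, which is 107 − (82.08) = 24.92 cm to the left of lens 2, so d_o2 = +24.92 cm.
Lens 2 is diverging, so f₂ = −16.0 cm.
Lens 2: 1/d_i2 = 1/f₂ − 1/d_o2 = 1/(-16.0) − 1/(24.92) = -0.1026, so d_i2 = -9.74 cm.
The final image is virtual, 9.74 cm to the left of lens 2 (overall magnification ≈ -2.9).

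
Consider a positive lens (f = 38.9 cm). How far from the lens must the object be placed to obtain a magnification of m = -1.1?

m = −d_i/d_o ⇒ d_i = −m·d_o.
1/f = 1/d_o + 1/d_i = 1/d_o − 1/(m·d_o) = (1 − 1/m)/d_o, so d_o = f(1 − 1/m) = (38.90)(1 − 1/(-1.1)) = 74.3 cm.

74.3 cm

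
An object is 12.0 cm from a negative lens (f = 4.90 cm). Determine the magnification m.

m = +0.290

For a negative lens, f = -4.90 cm.
1/d_i = 1/f − 1/d_o = 1/(-4.900) − 1/(12.0) = -0.2874, so d_i = -3.479 cm.
m = −d_i/d_o = −(-3.479)/(12.0) = +0.290.
The image is virtual, upright and reduced, on the same side as the object.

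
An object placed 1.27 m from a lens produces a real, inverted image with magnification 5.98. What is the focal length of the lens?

m = −d_i/d_o ⇒ d_i = −m·d_o = −(-5.98)·(1.27) = 7.595 m.
1/f = 1/d_o + 1/d_i = 1/(1.27) + 1/(7.595) = 0.9191, so f = 1.09 m.
Since f is positive, the lens is converging.

f = 1.09 m (converging)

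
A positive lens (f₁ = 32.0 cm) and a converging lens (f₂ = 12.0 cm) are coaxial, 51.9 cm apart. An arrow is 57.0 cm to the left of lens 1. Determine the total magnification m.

Lens 1: 1/d_i1 = 1/(32.0) − 1/(57.0) = 0.01371, so d_i1 = 72.96 cm; m₁ = −d_i1/d_o1 = -1.280.
d_o2 = 51.9 − (72.96) = -21.06 cm (virtual object).
Lens 2: 1/d_i2 = 1/(12.0) − 1/(-21.06) = 0.1308, so d_i2 = 7.644 cm; m₂ = −d_i2/d_o2 = +0.3630.
m = m₁·m₂ = (-1.280)(+0.3630) = -0.465.

m = -0.465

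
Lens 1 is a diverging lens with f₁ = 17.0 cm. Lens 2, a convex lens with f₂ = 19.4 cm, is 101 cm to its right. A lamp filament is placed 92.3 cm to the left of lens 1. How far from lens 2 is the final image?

Lens 1 is diverging, so f₁ = −17.0 cm.
Lens 1: 1/d_i1 = 1/f₁ − 1/d_o1 = 1/(-17.0) − 1/(92.3) = -0.06966, so d_i1 = -14.36 cm.
The intermediate image is 14.36 cm to the left of lens 1 (virtual), which is 101 − (-14.36) = 115.4 cm to the left of lens 2, so d_o2 = +115.4 cm.
Lens 2: 1/d_i2 = 1/f₂ − 1/d_o2 = 1/(19.4) − 1/(115.4) = 0.04288, so d_i2 = 23.3 cm.
The final image is real, 23.3 cm to the right of lens 2 (overall magnification ≈ -0.031).

23.3 cm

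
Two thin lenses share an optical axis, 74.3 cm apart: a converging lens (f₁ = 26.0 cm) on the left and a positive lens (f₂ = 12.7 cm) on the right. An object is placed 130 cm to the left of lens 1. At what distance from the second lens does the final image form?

Lens 1: 1/d_i1 = 1/f₁ − 1/d_o1 = 1/(26.0) − 1/(130) = 0.03077, so d_i1 = 32.50 cm.
The intermediate image is 32.50 cm to the right of lens 1, which is 74.3 − (32.50) = 41.80 cm to the left of lens 2, so d_o2 = +41.80 cm.
Lens 2: 1/d_i2 = 1/f₂ − 1/d_o2 = 1/(12.7) − 1/(41.80) = 0.05482, so d_i2 = 18.2 cm.
The final image is real, 18.2 cm to the right of lens 2 (overall magnification ≈ 0.11).

18.2 cm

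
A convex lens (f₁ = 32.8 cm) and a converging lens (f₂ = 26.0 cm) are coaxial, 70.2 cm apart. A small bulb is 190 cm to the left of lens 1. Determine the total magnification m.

m = +1.19

Lens 1: 1/d_i1 = 1/(32.8) − 1/(190) = 0.02522, so d_i1 = 39.64 cm; m₁ = −d_i1/d_o1 = -0.2086.
d_o2 = 70.2 − (39.64) = 30.56 cm.
Lens 2: 1/d_i2 = 1/(26.0) − 1/(30.56) = 0.005739, so d_i2 = 174.2 cm; m₂ = −d_i2/d_o2 = -5.702.
m = m₁·m₂ = (-0.2086)(-5.702) = +1.19.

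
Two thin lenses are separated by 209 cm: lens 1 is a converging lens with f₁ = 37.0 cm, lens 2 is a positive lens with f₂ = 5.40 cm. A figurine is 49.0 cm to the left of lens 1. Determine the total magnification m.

Lens 1: 1/d_i1 = 1/(37.0) − 1/(49.0) = 0.006619, so d_i1 = 151.1 cm; m₁ = −d_i1/d_o1 = -3.084.
d_o2 = 209 − (151.1) = 57.90 cm.
Lens 2: 1/d_i2 = 1/(5.40) − 1/(57.90) = 0.1679, so d_i2 = 5.955 cm; m₂ = −d_i2/d_o2 = -0.1029.
m = m₁·m₂ = (-3.084)(-0.1029) = +0.317.

m = +0.317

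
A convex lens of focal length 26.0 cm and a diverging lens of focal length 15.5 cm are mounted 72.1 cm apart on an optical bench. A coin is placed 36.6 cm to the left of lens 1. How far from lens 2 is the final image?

Lens 1: 1/d_i1 = 1/f₁ − 1/d_o1 = 1/(26.0) − 1/(36.6) = 0.01114, so d_i1 = 89.77 cm.
The intermediate image is 89.77 cm to the right of lens 1, which lies 17.67 cm to the right of lens 2 — a virtual object — so d_o2 = −17.67 cm.
Lens 2 is diverging, so f₂ = −15.5 cm.
Lens 2: 1/d_i2 = 1/f₂ − 1/d_o2 = 1/(-15.5) − 1/(-17.67) = -0.007923, so d_i2 = -126 cm.
The final image is virtual, 126 cm to the left of lens 2 (overall magnification ≈ 17).

126 cm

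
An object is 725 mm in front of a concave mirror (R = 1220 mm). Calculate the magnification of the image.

f = R/2 = 1220/2 = 610.0 mm.
1/d_i = 1/f − 1/d_o = 1/(610.0) − 1/(725) = 0.0002600, so d_i = 3846 mm.
m = −d_i/d_o = −(3846)/(725) = -5.30.
The image is real, inverted and enlarged, in front of the mirror.

m = -5.30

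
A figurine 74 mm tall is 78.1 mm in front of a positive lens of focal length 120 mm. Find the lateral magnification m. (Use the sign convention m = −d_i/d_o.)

m = +2.86

1/d_i = 1/f − 1/d_o = 1/(120.0) − 1/(78.1) = -0.004471, so d_i = -223.7 mm.
m = −d_i/d_o = −(-223.7)/(78.1) = +2.86.
The image is virtual, upright and enlarged, on the same side as the object.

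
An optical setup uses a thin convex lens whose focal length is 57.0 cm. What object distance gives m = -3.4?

m = −d_i/d_o ⇒ d_i = −m·d_o.
1/f = 1/d_o + 1/d_i = 1/d_o − 1/(m·d_o) = (1 − 1/m)/d_o, so d_o = f(1 − 1/m) = (57.00)(1 − 1/(-3.4)) = 73.8 cm.

73.8 cm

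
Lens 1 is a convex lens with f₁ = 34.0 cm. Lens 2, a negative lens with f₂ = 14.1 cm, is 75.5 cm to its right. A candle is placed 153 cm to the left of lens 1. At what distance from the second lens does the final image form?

9.77 cm

Lens 1: 1/d_i1 = 1/f₁ − 1/d_o1 = 1/(34.0) − 1/(153) = 0.02288, so d_i1 = 43.71 cm.
The intermediate image is 43.71 cm to the right of lens 1, which is 75.5 − (43.71) = 31.79 cm to the left of lens 2, so d_o2 = +31.79 cm.
Lens 2 is diverging, so f₂ = −14.1 cm.
Lens 2: 1/d_i2 = 1/f₂ − 1/d_o2 = 1/(-14.1) − 1/(31.79) = -0.1024, so d_i2 = -9.77 cm.
The final image is virtual, 9.77 cm to the left of lens 2 (overall magnification ≈ -0.088).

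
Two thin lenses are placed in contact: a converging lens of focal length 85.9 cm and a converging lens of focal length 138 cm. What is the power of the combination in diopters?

P₁ = 1/f₁ = 1/(0.859 m) = +1.164 D; P₂ = 1/f₂ = 1/(1.38 m) = +0.7246 D.
For thin lenses in contact, P = P₁ + P₂ = (+1.164) + (+0.7246) = +1.89 D.

P = +1.89 D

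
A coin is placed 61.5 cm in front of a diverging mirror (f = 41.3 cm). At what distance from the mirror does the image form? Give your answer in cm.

24.7 cm

For a diverging mirror, f = -41.3 cm.
Mirror equation: 1/d_i = 1/f − 1/d_o = 1/(-41.30) − 1/(61.5) = -0.02421 − 0.01626 = -0.04047, so d_i = -24.7 cm.
The image is virtual, upright and reduced, behind the mirror.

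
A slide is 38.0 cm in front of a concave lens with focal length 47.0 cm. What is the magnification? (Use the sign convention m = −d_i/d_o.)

m = +0.553

For a concave lens, f = -47.0 cm.
1/d_i = 1/f − 1/d_o = 1/(-47.00) − 1/(38.0) = -0.04759, so d_i = -21.01 cm.
m = −d_i/d_o = −(-21.01)/(38.0) = +0.553.
The image is virtual, upright and reduced, on the same side as the object.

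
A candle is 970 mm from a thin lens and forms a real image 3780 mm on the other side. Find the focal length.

Real image ⇒ d_i = +3780 mm.
1/f = 1/d_o + 1/d_i = 1/(970) + 1/(3780) = 0.001295, so f = 772 mm.
Since f is positive, the thin lens is converging.

f = 772 mm (converging)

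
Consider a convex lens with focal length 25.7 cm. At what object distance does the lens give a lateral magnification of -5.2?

m = −d_i/d_o ⇒ d_i = −m·d_o.
1/f = 1/d_o + 1/d_i = 1/d_o − 1/(m·d_o) = (1 − 1/m)/d_o, so d_o = f(1 − 1/m) = (25.70)(1 − 1/(-5.2)) = 30.6 cm.

30.6 cm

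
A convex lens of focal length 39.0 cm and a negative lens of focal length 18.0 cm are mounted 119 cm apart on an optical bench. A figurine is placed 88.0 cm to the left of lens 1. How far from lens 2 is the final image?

Lens 1: 1/d_i1 = 1/f₁ − 1/d_o1 = 1/(39.0) − 1/(88.0) = 0.01428, so d_i1 = 70.04 cm.
The intermediate image is 70.04 cm to the right of lens 1, which is 119 − (70.04) = 48.96 cm to the left of lens 2, so d_o2 = +48.96 cm.
Lens 2 is diverging, so f₂ = −18.0 cm.
Lens 2: 1/d_i2 = 1/f₂ − 1/d_o2 = 1/(-18.0) − 1/(48.96) = -0.07598, so d_i2 = -13.2 cm.
The final image is virtual, 13.2 cm to the left of lens 2 (overall magnification ≈ -0.21).

13.2 cm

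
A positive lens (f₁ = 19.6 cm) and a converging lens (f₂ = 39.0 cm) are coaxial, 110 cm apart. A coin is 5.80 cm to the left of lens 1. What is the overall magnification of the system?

m = -0.699

Lens 1: 1/d_i1 = 1/(19.6) − 1/(5.80) = -0.1214, so d_i1 = -8.238 cm; m₁ = −d_i1/d_o1 = +1.420.
d_o2 = 110 − (-8.238) = 118.2 cm.
Lens 2: 1/d_i2 = 1/(39.0) − 1/(118.2) = 0.01718, so d_i2 = 58.20 cm; m₂ = −d_i2/d_o2 = -0.4924.
m = m₁·m₂ = (+1.420)(-0.4924) = -0.699.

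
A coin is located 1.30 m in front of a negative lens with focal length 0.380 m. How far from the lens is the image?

For a negative lens, f = -0.380 m.
Thin-lens equation: 1/v = 1/f − 1/u = 1/(-0.3800) − 1/(1.30) = -2.632 − 0.7692 = -3.401, so v = -0.294 m.
The image is virtual, upright and reduced, on the same side as the object.

0.294 m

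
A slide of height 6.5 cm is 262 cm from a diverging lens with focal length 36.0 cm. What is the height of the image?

0.785 cm

For a diverging lens, f = -36.0 cm.
1/d_i = 1/f − 1/d_o = 1/(-36.00) − 1/(262) = -0.03159, so d_i = -31.65 cm.
m = −d_i/d_o = +0.1208.
|h_i| = |m|·h_o = 0.1208 × 6.5 = 0.785 cm. The image is virtual, upright and reduced, on the same side as the object.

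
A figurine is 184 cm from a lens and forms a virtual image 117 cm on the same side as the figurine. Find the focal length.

Virtual image ⇒ d_i = −117 cm.
1/f = 1/d_o + 1/d_i = 1/(184) + 1/(-117) = -0.003112, so f = -321 cm.
Since f is negative, the lens is diverging.

f = -321 cm (diverging)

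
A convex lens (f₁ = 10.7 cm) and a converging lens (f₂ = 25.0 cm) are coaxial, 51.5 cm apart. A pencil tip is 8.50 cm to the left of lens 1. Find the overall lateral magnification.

Lens 1: 1/d_i1 = 1/(10.7) − 1/(8.50) = -0.02419, so d_i1 = -41.34 cm; m₁ = −d_i1/d_o1 = +4.864.
d_o2 = 51.5 − (-41.34) = 92.84 cm.
Lens 2: 1/d_i2 = 1/(25.0) − 1/(92.84) = 0.02923, so d_i2 = 34.21 cm; m₂ = −d_i2/d_o2 = -0.3685.
m = m₁·m₂ = (+4.864)(-0.3685) = -1.79.

m = -1.79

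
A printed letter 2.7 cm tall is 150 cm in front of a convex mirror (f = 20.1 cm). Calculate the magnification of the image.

m = +0.118

For a convex mirror, f = -20.1 cm.
1/d_i = 1/f − 1/d_o = 1/(-20.10) − 1/(150) = -0.05642, so d_i = -17.72 cm.
m = −d_i/d_o = −(-17.72)/(150) = +0.118.
The image is virtual, upright and reduced, behind the mirror.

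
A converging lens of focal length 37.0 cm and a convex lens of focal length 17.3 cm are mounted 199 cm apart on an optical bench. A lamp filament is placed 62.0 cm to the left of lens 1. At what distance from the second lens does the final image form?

Lens 1: 1/d_i1 = 1/f₁ − 1/d_o1 = 1/(37.0) − 1/(62.0) = 0.01090, so d_i1 = 91.76 cm.
The intermediate image is 91.76 cm to the right of lens 1, which is 199 − (91.76) = 107.2 cm to the left of lens 2, so d_o2 = +107.2 cm.
Lens 2: 1/d_i2 = 1/f₂ − 1/d_o2 = 1/(17.3) − 1/(107.2) = 0.04848, so d_i2 = 20.6 cm.
The final image is real, 20.6 cm to the right of lens 2 (overall magnification ≈ 0.28).

20.6 cm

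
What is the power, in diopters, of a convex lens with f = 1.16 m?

P = +0.862 D

P = 1/f = 1/(1.16 m) = +0.862 D.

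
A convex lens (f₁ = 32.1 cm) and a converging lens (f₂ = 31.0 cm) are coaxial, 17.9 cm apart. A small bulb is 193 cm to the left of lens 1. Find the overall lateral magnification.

Lens 1: 1/d_i1 = 1/(32.1) − 1/(193) = 0.02597, so d_i1 = 38.50 cm; m₁ = −d_i1/d_o1 = -0.1995.
d_o2 = 17.9 − (38.50) = -20.60 cm (virtual object).
Lens 2: 1/d_i2 = 1/(31.0) − 1/(-20.60) = 0.08080, so d_i2 = 12.38 cm; m₂ = −d_i2/d_o2 = +0.6008.
m = m₁·m₂ = (-0.1995)(+0.6008) = -0.120.

m = -0.120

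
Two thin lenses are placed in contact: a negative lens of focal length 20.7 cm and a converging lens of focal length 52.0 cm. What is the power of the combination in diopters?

P₁ = 1/f₁ = 1/(-0.207 m) = -4.831 D; P₂ = 1/f₂ = 1/(0.520 m) = +1.923 D.
For thin lenses in contact, P = P₁ + P₂ = (-4.831) + (+1.923) = -2.91 D.

P = -2.91 D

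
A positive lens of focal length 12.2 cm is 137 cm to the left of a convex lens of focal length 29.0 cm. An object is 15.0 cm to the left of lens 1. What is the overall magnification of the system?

m = +2.96

Lens 1: 1/d_i1 = 1/(12.2) − 1/(15.0) = 0.01530, so d_i1 = 65.36 cm; m₁ = −d_i1/d_o1 = -4.357.
d_o2 = 137 − (65.36) = 71.64 cm.
Lens 2: 1/d_i2 = 1/(29.0) − 1/(71.64) = 0.02052, so d_i2 = 48.72 cm; m₂ = −d_i2/d_o2 = -0.6801.
m = m₁·m₂ = (-4.357)(-0.6801) = +2.96.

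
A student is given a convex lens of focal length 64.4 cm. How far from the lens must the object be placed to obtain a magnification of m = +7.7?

m = −d_i/d_o ⇒ d_i = −m·d_o.
1/f = 1/d_o + 1/d_i = 1/d_o − 1/(m·d_o) = (1 − 1/m)/d_o, so d_o = f(1 − 1/m) = (64.40)(1 − 1/(+7.7)) = 56.0 cm.

56.0 cm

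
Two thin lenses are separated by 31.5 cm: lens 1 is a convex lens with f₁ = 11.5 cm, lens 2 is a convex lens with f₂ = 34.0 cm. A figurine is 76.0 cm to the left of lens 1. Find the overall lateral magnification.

Lens 1: 1/d_i1 = 1/(11.5) − 1/(76.0) = 0.07380, so d_i1 = 13.55 cm; m₁ = −d_i1/d_o1 = -0.1783.
d_o2 = 31.5 − (13.55) = 17.95 cm.
Lens 2: 1/d_i2 = 1/(34.0) − 1/(17.95) = -0.02630, so d_i2 = -38.02 cm; m₂ = −d_i2/d_o2 = +2.118.
m = m₁·m₂ = (-0.1783)(+2.118) = -0.378.

m = -0.378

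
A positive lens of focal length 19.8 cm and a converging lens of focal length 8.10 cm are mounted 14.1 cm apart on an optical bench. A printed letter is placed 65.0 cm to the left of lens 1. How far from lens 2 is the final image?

5.18 cm

Lens 1: 1/d_i1 = 1/f₁ − 1/d_o1 = 1/(19.8) − 1/(65.0) = 0.03512, so d_i1 = 28.47 cm.
The intermediate image is 28.47 cm to the right of lens 1, which lies 14.37 cm to the right of lens 2 — a virtual object — so d_o2 = −14.37 cm.
Lens 2: 1/d_i2 = 1/f₂ − 1/d_o2 = 1/(8.10) − 1/(-14.37) = 0.1930, so d_i2 = 5.18 cm.
The final image is real, 5.18 cm to the right of lens 2 (overall magnification ≈ -0.16).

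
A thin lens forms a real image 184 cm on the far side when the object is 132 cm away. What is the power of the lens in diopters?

d_i = +184 cm.
1/f = 1/d_o + 1/d_i = 1/(132) + 1/(184) = 0.01301 cm⁻¹.
f = 76.86 cm = 0.7686 m, so P = 1/f = +1.30 D.

P = +1.30 D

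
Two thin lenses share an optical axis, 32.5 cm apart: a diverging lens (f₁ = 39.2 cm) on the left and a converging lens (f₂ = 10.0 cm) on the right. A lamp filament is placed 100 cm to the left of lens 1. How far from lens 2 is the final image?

12.0 cm

Lens 1 is diverging, so f₁ = −39.2 cm.
Lens 1: 1/d_i1 = 1/f₁ − 1/d_o1 = 1/(-39.2) − 1/(100) = -0.03551, so d_i1 = -28.16 cm.
The intermediate image is 28.16 cm to the left of lens 1 (virtual), which is 32.5 − (-28.16) = 60.66 cm to the left of lens 2, so d_o2 = +60.66 cm.
Lens 2: 1/d_i2 = 1/f₂ − 1/d_o2 = 1/(10.0) − 1/(60.66) = 0.08351, so d_i2 = 12.0 cm.
The final image is real, 12.0 cm to the right of lens 2 (overall magnification ≈ -0.056).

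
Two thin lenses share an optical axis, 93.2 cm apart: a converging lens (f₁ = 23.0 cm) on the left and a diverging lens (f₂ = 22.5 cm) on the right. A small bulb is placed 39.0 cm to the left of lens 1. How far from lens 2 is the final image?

14.0 cm

Lens 1: 1/d_i1 = 1/f₁ − 1/d_o1 = 1/(23.0) − 1/(39.0) = 0.01784, so d_i1 = 56.06 cm.
The intermediate image is 56.06 cm to the right of lens 1, which is 93.2 − (56.06) = 37.14 cm to the left of lens 2, so d_o2 = +37.14 cm.
Lens 2 is diverging, so f₂ = −22.5 cm.
Lens 2: 1/d_i2 = 1/f₂ − 1/d_o2 = 1/(-22.5) − 1/(37.14) = -0.07137, so d_i2 = -14.0 cm.
The final image is virtual, 14.0 cm to the left of lens 2 (overall magnification ≈ -0.54).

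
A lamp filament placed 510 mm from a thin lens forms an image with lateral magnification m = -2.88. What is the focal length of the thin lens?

m = −d_i/d_o ⇒ d_i = −m·d_o = −(-2.88)·(510) = 1469 mm.
1/f = 1/d_o + 1/d_i = 1/(510) + 1/(1469) = 0.002642, so f = 379 mm.
Since f is positive, the thin lens is converging.

f = 379 mm (converging)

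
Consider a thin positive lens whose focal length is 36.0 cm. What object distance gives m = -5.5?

m = −d_i/d_o ⇒ d_i = −m·d_o.
1/f = 1/d_o + 1/d_i = 1/d_o − 1/(m·d_o) = (1 − 1/m)/d_o, so d_o = f(1 − 1/m) = (36.00)(1 − 1/(-5.5)) = 42.5 cm.

42.5 cm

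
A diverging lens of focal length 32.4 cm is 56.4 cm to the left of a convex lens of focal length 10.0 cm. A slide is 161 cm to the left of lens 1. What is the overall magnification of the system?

m = -0.0228

f₁ = −32.4 cm (diverging).
Lens 1: 1/d_i1 = 1/(-32.4) − 1/(161) = -0.03708, so d_i1 = -26.97 cm; m₁ = −d_i1/d_o1 = +0.1675.
d_o2 = 56.4 − (-26.97) = 83.37 cm.
Lens 2: 1/d_i2 = 1/(10.0) − 1/(83.37) = 0.08801, so d_i2 = 11.36 cm; m₂ = −d_i2/d_o2 = -0.1363.
m = m₁·m₂ = (+0.1675)(-0.1363) = -0.0228.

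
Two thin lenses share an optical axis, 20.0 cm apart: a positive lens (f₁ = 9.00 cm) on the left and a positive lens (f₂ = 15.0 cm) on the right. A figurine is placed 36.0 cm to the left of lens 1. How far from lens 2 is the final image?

Lens 1: 1/d_i1 = 1/f₁ − 1/d_o1 = 1/(9.00) − 1/(36.0) = 0.08333, so d_i1 = 12.00 cm.
The intermediate image is 12.00 cm to the right of lens 1, which is 20.0 − (12.00) = 8.000 cm to the left of lens 2, so d_o2 = +8.000 cm.
Lens 2: 1/d_i2 = 1/f₂ − 1/d_o2 = 1/(15.0) − 1/(8.000) = -0.05833, so d_i2 = -17.1 cm.
The final image is virtual, 17.1 cm to the left of lens 2 (overall magnification ≈ -0.71).

17.1 cm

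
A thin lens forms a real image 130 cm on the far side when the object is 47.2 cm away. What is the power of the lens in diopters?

P = +2.89 D

d_i = +130 cm.
1/f = 1/d_o + 1/d_i = 1/(47.2) + 1/(130) = 0.02888 cm⁻¹.
f = 34.63 cm = 0.3463 m, so P = 1/f = +2.89 D.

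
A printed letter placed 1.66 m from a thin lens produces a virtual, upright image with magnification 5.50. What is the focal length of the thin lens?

f = 2.03 m (converging)

m = −d_i/d_o ⇒ d_i = −m·d_o = −(+5.50)·(1.66) = -9.130 m.
1/f = 1/d_o + 1/d_i = 1/(1.66) + 1/(-9.130) = 0.4929, so f = 2.03 m.
Since f is positive, the thin lens is converging.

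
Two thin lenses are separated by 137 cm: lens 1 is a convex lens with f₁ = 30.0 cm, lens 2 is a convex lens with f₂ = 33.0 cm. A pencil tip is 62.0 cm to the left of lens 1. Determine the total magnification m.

m = +0.674

Lens 1: 1/d_i1 = 1/(30.0) − 1/(62.0) = 0.01720, so d_i1 = 58.12 cm; m₁ = −d_i1/d_o1 = -0.9374.
d_o2 = 137 − (58.12) = 78.88 cm.
Lens 2: 1/d_i2 = 1/(33.0) − 1/(78.88) = 0.01763, so d_i2 = 56.74 cm; m₂ = −d_i2/d_o2 = -0.7193.
m = m₁·m₂ = (-0.9374)(-0.7193) = +0.674.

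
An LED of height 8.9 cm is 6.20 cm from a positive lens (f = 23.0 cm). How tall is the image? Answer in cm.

1/d_i = 1/f − 1/d_o = 1/(23.00) − 1/(6.20) = -0.1178, so d_i = -8.488 cm.
m = −d_i/d_o = +1.369.
|h_i| = |m|·h_o = 1.369 × 8.9 = 12.2 cm. The image is virtual, upright and enlarged, on the same side as the object.

12.2 cm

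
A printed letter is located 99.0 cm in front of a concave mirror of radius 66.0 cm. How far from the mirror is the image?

f = R/2 = 66.0/2 = 33.00 cm.
Mirror equation: 1/s_i = 1/f − 1/s_o = 1/(33.00) − 1/(99.0) = 0.03030 − 0.01010 = 0.02020, so s_i = 49.5 cm.
The image is real, inverted and reduced, in front of the mirror.

49.5 cm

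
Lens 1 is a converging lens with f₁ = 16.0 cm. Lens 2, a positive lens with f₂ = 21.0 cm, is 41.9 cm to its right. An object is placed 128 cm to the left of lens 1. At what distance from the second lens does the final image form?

Lens 1: 1/d_i1 = 1/f₁ − 1/d_o1 = 1/(16.0) − 1/(128) = 0.05469, so d_i1 = 18.29 cm.
The intermediate image is 18.29 cm to the right of lens 1, which is 41.9 − (18.29) = 23.61 cm to the left of lens 2, so d_o2 = +23.61 cm.
Lens 2: 1/d_i2 = 1/f₂ − 1/d_o2 = 1/(21.0) − 1/(23.61) = 0.005264, so d_i2 = 190 cm.
The final image is real, 190 cm to the right of lens 2 (overall magnification ≈ 1.1).

190 cm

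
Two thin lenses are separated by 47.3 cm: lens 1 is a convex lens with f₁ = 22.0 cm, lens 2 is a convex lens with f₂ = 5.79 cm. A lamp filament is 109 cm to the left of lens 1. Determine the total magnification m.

m = +0.105

Lens 1: 1/d_i1 = 1/(22.0) − 1/(109) = 0.03628, so d_i1 = 27.56 cm; m₁ = −d_i1/d_o1 = -0.2528.
d_o2 = 47.3 − (27.56) = 19.74 cm.
Lens 2: 1/d_i2 = 1/(5.79) − 1/(19.74) = 0.1221, so d_i2 = 8.193 cm; m₂ = −d_i2/d_o2 = -0.4151.
m = m₁·m₂ = (-0.2528)(-0.4151) = +0.105.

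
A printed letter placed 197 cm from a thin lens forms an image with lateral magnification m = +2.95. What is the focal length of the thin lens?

m = −d_i/d_o ⇒ d_i = −m·d_o = −(+2.95)·(197) = -581.2 cm.
1/f = 1/d_o + 1/d_i = 1/(197) + 1/(-581.2) = 0.003356, so f = 298 cm.
Since f is positive, the thin lens is converging.

f = 298 cm (converging)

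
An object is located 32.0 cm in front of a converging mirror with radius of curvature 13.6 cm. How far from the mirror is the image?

f = R/2 = 13.6/2 = 6.800 cm.
Mirror equation: 1/v = 1/f − 1/u = 1/(6.800) − 1/(32.0) = 0.1471 − 0.03125 = 0.1158, so v = 8.63 cm.
The image is real, inverted and reduced, in front of the mirror.

8.63 cm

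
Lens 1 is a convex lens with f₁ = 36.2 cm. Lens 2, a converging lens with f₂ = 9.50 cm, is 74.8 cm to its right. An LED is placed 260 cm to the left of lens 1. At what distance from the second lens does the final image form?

13.4 cm

Lens 1: 1/d_i1 = 1/f₁ − 1/d_o1 = 1/(36.2) − 1/(260) = 0.02378, so d_i1 = 42.06 cm.
The intermediate image is 42.06 cm to the right of lens 1, which is 74.8 − (42.06) = 32.74 cm to the left of lens 2, so d_o2 = +32.74 cm.
Lens 2: 1/d_i2 = 1/f₂ − 1/d_o2 = 1/(9.50) − 1/(32.74) = 0.07472, so d_i2 = 13.4 cm.
The final image is real, 13.4 cm to the right of lens 2 (overall magnification ≈ 0.066).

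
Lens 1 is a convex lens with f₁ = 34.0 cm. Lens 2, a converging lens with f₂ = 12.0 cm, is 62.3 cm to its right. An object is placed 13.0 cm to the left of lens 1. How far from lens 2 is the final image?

14.0 cm

Lens 1: 1/d_i1 = 1/f₁ − 1/d_o1 = 1/(34.0) − 1/(13.0) = -0.04751, so d_i1 = -21.05 cm.
The intermediate image is 21.05 cm to the left of lens 1 (virtual), which is 62.3 − (-21.05) = 83.35 cm to the left of lens 2, so d_o2 = +83.35 cm.
Lens 2: 1/d_i2 = 1/f₂ − 1/d_o2 = 1/(12.0) − 1/(83.35) = 0.07134, so d_i2 = 14.0 cm.
The final image is real, 14.0 cm to the right of lens 2 (overall magnification ≈ -0.27).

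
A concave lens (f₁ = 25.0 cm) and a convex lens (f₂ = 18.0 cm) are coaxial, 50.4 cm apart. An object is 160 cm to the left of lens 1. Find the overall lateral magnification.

f₁ = −25.0 cm (diverging).
Lens 1: 1/d_i1 = 1/(-25.0) − 1/(160) = -0.04625, so d_i1 = -21.62 cm; m₁ = −d_i1/d_o1 = +0.1351.
d_o2 = 50.4 − (-21.62) = 72.02 cm.
Lens 2: 1/d_i2 = 1/(18.0) − 1/(72.02) = 0.04167, so d_i2 = 24.00 cm; m₂ = −d_i2/d_o2 = -0.3332.
m = m₁·m₂ = (+0.1351)(-0.3332) = -0.0450.

m = -0.0450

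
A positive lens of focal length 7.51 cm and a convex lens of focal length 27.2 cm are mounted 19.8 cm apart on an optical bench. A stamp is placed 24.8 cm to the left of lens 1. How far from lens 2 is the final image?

Lens 1: 1/d_i1 = 1/f₁ − 1/d_o1 = 1/(7.51) − 1/(24.8) = 0.09283, so d_i1 = 10.77 cm.
The intermediate image is 10.77 cm to the right of lens 1, which is 19.8 − (10.77) = 9.030 cm to the left of lens 2, so d_o2 = +9.030 cm.
Lens 2: 1/d_i2 = 1/f₂ − 1/d_o2 = 1/(27.2) − 1/(9.030) = -0.07398, so d_i2 = -13.5 cm.
The final image is virtual, 13.5 cm to the left of lens 2 (overall magnification ≈ -0.65).

13.5 cm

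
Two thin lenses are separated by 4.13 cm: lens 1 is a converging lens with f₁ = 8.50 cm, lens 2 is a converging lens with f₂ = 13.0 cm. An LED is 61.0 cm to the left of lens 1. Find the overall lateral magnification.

Lens 1: 1/d_i1 = 1/(8.50) − 1/(61.0) = 0.1013, so d_i1 = 9.876 cm; m₁ = −d_i1/d_o1 = -0.1619.
d_o2 = 4.13 − (9.876) = -5.746 cm (virtual object).
Lens 2: 1/d_i2 = 1/(13.0) − 1/(-5.746) = 0.2510, so d_i2 = 3.985 cm; m₂ = −d_i2/d_o2 = +0.6935.
m = m₁·m₂ = (-0.1619)(+0.6935) = -0.112.

m = -0.112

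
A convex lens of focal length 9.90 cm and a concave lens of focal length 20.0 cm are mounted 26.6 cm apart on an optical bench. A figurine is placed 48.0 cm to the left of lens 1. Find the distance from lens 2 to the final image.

Lens 1: 1/d_i1 = 1/f₁ − 1/d_o1 = 1/(9.90) − 1/(48.0) = 0.08018, so d_i1 = 12.47 cm.
The intermediate image is 12.47 cm to the right of lens 1, which is 26.6 − (12.47) = 14.13 cm to the left of lens 2, so d_o2 = +14.13 cm.
Lens 2 is diverging, so f₂ = −20.0 cm.
Lens 2: 1/d_i2 = 1/f₂ − 1/d_o2 = 1/(-20.0) − 1/(14.13) = -0.1208, so d_i2 = -8.28 cm.
The final image is virtual, 8.28 cm to the left of lens 2 (overall magnification ≈ -0.15).

8.28 cm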